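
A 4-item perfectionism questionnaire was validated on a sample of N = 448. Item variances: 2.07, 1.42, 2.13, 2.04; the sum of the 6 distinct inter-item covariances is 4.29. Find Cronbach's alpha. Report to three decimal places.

α = 0.704

Σσ²ᵢ = 2.07 + 1.42 + 2.13 + 2.04 = 7.66
Sum of distinct covariances = 4.29
Var(T) = Σσ²ᵢ + 2·Σcov = 7.66 + 2 × 4.29 = 16.24
α = (4/3)·(1 − 7.66/16.24) = 0.704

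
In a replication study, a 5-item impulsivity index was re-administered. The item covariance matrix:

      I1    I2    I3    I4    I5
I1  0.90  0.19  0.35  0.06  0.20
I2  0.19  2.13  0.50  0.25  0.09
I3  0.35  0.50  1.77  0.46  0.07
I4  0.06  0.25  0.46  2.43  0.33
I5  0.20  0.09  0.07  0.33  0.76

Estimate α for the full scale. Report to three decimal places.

Σσ²ᵢ = 0.90 + 2.13 + 1.77 + 2.43 + 0.76 = 7.99
Sum of off-diagonal covariances = 2.50
Var(T) = 7.99 + 2 × 2.50 = 12.99
α = (k/(k−1))·(1 − Σσ²ᵢ/Var(T)) = (5/4)·(1 − 7.99/12.99) = 0.481

α = 0.481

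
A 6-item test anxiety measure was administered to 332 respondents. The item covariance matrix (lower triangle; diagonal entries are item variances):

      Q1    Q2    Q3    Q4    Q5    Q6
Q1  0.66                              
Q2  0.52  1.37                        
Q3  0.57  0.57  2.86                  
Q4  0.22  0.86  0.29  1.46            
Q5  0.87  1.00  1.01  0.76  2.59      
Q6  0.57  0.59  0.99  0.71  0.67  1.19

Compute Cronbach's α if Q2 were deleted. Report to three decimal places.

Remaining items: Q1, Q3, Q4, Q5, Q6 (k = 5).
ΣVar(i) = 0.66 + 2.86 + 1.46 + 2.59 + 1.19 = 8.76
σ²_T = 8.76 + 2 × 6.66 = 22.08
α (item deleted) = (5/4)·(1 − 8.76/22.08) = 0.754

α = 0.754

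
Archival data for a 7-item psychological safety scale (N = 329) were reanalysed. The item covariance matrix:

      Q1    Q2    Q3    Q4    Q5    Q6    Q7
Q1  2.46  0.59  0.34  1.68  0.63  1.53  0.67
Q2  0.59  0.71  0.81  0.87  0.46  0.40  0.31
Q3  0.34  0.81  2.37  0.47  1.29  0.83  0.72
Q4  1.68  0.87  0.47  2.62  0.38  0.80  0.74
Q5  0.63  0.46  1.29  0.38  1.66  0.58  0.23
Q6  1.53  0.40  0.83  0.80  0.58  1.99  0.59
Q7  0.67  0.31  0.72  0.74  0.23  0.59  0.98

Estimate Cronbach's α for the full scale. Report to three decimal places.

Σσᵢ² = 2.46 + 0.71 + 2.37 + 2.62 + 1.66 + 1.99 + 0.98 = 12.79
Sum of the distinct covariances = 14.92
σ²_total = 12.79 + 2 × 14.92 = 42.63
α = (k/(k−1))·(1 − Σσᵢ²/σ²_total) = (7/6)·(1 − 12.79/42.63) = 0.817

Cronbach's α = 0.817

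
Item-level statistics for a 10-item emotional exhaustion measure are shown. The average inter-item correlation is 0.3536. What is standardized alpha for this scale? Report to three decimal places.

standardized alpha = 0.845

Standardized α = k·r̄ / (1 + (k−1)·r̄) = 10 × 0.3536 / (1 + 9 × 0.3536)
  = 3.5360 / 4.1824 = 0.845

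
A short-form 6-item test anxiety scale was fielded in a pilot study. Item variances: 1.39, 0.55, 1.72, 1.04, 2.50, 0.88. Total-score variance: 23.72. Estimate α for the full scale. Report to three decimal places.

α = 0.791

sum of item variances = 1.39 + 0.55 + 1.72 + 1.04 + 2.50 + 0.88 = 8.08
α = (k/(k−1))·(1 − sum of item variances/Var(T)) = (6/5)·(1 − 8.08/23.72) = 0.791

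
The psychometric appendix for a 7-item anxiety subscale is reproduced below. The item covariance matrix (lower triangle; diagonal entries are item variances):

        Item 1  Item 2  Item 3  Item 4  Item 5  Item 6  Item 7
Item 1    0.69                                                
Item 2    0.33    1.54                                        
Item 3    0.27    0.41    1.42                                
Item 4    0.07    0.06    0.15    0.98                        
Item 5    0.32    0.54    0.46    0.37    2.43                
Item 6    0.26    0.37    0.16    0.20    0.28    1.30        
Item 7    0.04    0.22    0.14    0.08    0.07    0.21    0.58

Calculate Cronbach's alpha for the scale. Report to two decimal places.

Σσᵢ² = 0.69 + 1.54 + 1.42 + 0.98 + 2.43 + 1.30 + 0.58 = 8.94
Sum of the distinct covariances = 5.01
σ²_T = 8.94 + 2 × 5.01 = 18.96
α = (k/(k−1))·(1 − Σσᵢ²/σ²_T) = (7/6)·(1 − 8.94/18.96) = 0.62

Cronbach's alpha = 0.62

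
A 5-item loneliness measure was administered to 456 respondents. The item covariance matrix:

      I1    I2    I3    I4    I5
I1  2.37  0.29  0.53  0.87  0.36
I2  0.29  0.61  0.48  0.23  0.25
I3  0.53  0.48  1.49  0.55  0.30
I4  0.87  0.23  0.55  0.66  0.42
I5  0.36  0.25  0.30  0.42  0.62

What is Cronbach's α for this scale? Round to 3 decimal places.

sum of item variances = 2.37 + 0.61 + 1.49 + 0.66 + 0.62 = 5.75
Sum of off-diagonal covariances = 4.28
total variance = 5.75 + 2 × 4.28 = 14.31
α = (k/(k−1))·(1 − sum of item variances/total variance) = (5/4)·(1 − 5.75/14.31) = 0.748

α = 0.748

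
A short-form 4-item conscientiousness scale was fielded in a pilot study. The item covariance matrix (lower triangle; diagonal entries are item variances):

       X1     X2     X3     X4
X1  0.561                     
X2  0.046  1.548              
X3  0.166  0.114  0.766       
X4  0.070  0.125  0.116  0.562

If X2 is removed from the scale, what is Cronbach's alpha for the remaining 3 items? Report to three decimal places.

α = 0.407

Remaining items: X1, X3, X4 (k = 3).
ΣVar(i) = 0.561 + 0.766 + 0.562 = 1.889
σ²_total = 1.889 + 2 × 0.352 = 2.593
α (item deleted) = (3/2)·(1 − 1.889/2.593) = 0.407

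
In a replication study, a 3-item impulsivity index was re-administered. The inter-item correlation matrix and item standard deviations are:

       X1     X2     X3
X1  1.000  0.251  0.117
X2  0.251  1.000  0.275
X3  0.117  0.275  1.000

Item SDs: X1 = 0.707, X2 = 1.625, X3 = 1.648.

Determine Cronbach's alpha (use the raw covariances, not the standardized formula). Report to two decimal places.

Σσ²ᵢ = 0.707² + 1.625² + 1.648² = 5.8564
Covariances σ_ij = r_ij · s_i · s_j:
  σ(X1,X2) = 0.251 × 0.707 × 1.625 = 0.2884
  σ(X1,X3) = 0.117 × 0.707 × 1.648 = 0.1363
  σ(X2,X3) = 0.275 × 1.625 × 1.648 = 0.7365
σ²_T = Σσ²ᵢ + 2·Σσ_ij = 5.8564 + 2 × 1.1612 = 8.1788
α = (3/2)·(1 − 5.8564/8.1788) = 0.43

α = 0.43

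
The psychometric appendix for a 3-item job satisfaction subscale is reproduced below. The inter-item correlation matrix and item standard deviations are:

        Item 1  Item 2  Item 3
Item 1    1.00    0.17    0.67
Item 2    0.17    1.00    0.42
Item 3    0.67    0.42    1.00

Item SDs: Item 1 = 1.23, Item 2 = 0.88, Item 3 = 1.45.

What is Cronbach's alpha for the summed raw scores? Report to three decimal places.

Σσ²ᵢ = 1.23² + 0.88² + 1.45² = 4.3898
Covariances σ_ij = r_ij · s_i · s_j:
  σ(Item 1,Item 2) = 0.17 × 1.23 × 0.88 = 0.1840
  σ(Item 1,Item 3) = 0.67 × 1.23 × 1.45 = 1.1949
  σ(Item 2,Item 3) = 0.42 × 0.88 × 1.45 = 0.5359
σ²_T = Σσ²ᵢ + 2·Σσ_ij = 4.3898 + 2 × 1.9148 = 8.2194
α = (3/2)·(1 − 4.3898/8.2194) = 0.699

α = 0.699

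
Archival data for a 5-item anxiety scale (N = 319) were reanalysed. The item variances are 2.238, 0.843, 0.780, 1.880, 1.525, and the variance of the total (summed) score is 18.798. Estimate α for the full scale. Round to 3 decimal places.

Σσᵢ² = 2.238 + 0.843 + 0.780 + 1.880 + 1.525 = 7.266
α = (k/(k−1))·(1 − Σσᵢ²/Var(T)) = (5/4)·(1 − 7.266/18.798) = 0.767

α = 0.767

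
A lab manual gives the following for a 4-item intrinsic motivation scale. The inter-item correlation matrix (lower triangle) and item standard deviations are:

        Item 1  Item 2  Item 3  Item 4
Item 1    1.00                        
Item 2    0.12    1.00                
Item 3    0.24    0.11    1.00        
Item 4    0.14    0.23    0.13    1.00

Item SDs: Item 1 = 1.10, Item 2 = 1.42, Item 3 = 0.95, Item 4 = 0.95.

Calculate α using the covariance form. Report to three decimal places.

α = 0.421

Σσ²ᵢ = 1.10² + 1.42² + 0.95² + 0.95² = 5.0314
Covariances σ_ij = r_ij · s_i · s_j:
  σ(Item 1,Item 2) = 0.12 × 1.10 × 1.42 = 0.1874
  σ(Item 1,Item 3) = 0.24 × 1.10 × 0.95 = 0.2508
  σ(Item 1,Item 4) = 0.14 × 1.10 × 0.95 = 0.1463
  σ(Item 2,Item 3) = 0.11 × 1.42 × 0.95 = 0.1484
  σ(Item 2,Item 4) = 0.23 × 1.42 × 0.95 = 0.3103
  σ(Item 3,Item 4) = 0.13 × 0.95 × 0.95 = 0.1173
σ²_T = Σσ²ᵢ + 2·Σσ_ij = 5.0314 + 2 × 1.1605 = 7.3524
α = (4/3)·(1 − 5.0314/7.3524) = 0.421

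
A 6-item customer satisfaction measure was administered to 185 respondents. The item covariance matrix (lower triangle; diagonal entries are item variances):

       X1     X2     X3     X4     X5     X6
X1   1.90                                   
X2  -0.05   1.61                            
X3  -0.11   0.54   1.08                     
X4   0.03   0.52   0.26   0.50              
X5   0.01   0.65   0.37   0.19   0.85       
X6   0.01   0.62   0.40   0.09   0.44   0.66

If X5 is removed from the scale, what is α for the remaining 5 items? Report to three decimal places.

α = 0.557

Remaining items: X1, X2, X3, X4, X6 (k = 5).
ΣVar(i) = 1.90 + 1.61 + 1.08 + 0.50 + 0.66 = 5.75
Var(T) = 5.75 + 2 × 2.31 = 10.37
α (item deleted) = (5/4)·(1 − 5.75/10.37) = 0.557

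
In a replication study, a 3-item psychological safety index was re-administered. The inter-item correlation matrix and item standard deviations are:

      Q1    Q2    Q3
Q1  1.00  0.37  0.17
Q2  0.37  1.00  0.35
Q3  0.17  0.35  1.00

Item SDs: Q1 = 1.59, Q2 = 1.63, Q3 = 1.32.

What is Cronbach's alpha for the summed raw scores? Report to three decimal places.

Σσ²ᵢ = 1.59² + 1.63² + 1.32² = 6.9274
Covariances σ_ij = r_ij · s_i · s_j:
  σ(Q1,Q2) = 0.37 × 1.59 × 1.63 = 0.9589
  σ(Q1,Q3) = 0.17 × 1.59 × 1.32 = 0.3568
  σ(Q2,Q3) = 0.35 × 1.63 × 1.32 = 0.7531
σ²_T = Σσ²ᵢ + 2·Σσ_ij = 6.9274 + 2 × 2.0688 = 11.0650
α = (3/2)·(1 − 6.9274/11.0650) = 0.561

α = 0.561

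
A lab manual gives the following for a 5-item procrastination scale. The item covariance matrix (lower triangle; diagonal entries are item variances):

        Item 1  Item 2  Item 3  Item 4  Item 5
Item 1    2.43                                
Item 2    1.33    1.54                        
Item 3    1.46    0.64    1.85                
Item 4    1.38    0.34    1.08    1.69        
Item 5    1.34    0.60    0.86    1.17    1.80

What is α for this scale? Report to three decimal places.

α = 0.858

Σσᵢ² = 2.43 + 1.54 + 1.85 + 1.69 + 1.80 = 9.31
Sum of off-diagonal covariances = 10.20
total variance = 9.31 + 2 × 10.20 = 29.71
α = (k/(k−1))·(1 − Σσᵢ²/total variance) = (5/4)·(1 − 9.31/29.71) = 0.858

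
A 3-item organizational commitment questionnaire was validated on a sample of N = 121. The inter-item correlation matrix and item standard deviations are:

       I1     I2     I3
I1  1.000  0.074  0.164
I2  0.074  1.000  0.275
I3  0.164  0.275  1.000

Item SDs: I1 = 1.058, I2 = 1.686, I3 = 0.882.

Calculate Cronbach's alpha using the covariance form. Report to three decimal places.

Σσ²ᵢ = 1.058² + 1.686² + 0.882² = 4.7399
Covariances σ_ij = r_ij · s_i · s_j:
  σ(I1,I2) = 0.074 × 1.058 × 1.686 = 0.1320
  σ(I1,I3) = 0.164 × 1.058 × 0.882 = 0.1530
  σ(I2,I3) = 0.275 × 1.686 × 0.882 = 0.4089
σ²_T = Σσ²ᵢ + 2·Σσ_ij = 4.7399 + 2 × 0.6939 = 6.1277
α = (3/2)·(1 − 4.7399/6.1277) = 0.340

Cronbach's alpha = 0.340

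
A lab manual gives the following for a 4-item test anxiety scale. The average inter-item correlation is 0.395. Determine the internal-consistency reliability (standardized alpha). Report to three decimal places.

Standardized α = k·r̄ / (1 + (k−1)·r̄) = 4 × 0.395 / (1 + 3 × 0.395)
  = 1.5800 / 2.1850 = 0.723

α = 0.723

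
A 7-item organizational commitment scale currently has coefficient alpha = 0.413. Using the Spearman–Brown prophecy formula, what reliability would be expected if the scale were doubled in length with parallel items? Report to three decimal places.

Length factor m = 2
α' = m·α / (1 + (m−1)·α)
   = 2 × 0.413 / (1 + (2 − 1) × 0.413)
   = 0.8260 / 1.4130 = 0.585

predicted reliability = 0.585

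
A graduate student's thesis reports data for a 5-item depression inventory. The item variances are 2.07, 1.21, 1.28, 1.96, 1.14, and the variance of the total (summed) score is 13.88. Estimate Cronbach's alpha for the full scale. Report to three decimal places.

ΣVar(i) = 2.07 + 1.21 + 1.28 + 1.96 + 1.14 = 7.66
α = (k/(k−1))·(1 − ΣVar(i)/σ²_total) = (5/4)·(1 − 7.66/13.88) = 0.560

Cronbach's alpha = 0.560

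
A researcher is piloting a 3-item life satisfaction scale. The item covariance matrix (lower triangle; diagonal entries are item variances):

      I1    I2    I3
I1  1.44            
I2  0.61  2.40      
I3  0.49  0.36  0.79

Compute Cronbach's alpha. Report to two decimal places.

α = 0.58

sum of item variances = 1.44 + 2.40 + 0.79 = 4.63
Sum of off-diagonal covariances = 1.46
σ²_total = 4.63 + 2 × 1.46 = 7.55
α = (k/(k−1))·(1 − sum of item variances/σ²_total) = (3/2)·(1 − 4.63/7.55) = 0.58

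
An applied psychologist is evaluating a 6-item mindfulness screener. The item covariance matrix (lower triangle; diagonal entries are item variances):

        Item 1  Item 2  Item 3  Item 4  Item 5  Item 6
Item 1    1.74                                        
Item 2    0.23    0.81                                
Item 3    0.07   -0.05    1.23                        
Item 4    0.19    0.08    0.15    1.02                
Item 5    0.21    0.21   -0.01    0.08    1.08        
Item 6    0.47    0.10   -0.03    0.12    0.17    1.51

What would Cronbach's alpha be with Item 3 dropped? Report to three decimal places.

α = 0.471

Remaining items: Item 1, Item 2, Item 4, Item 5, Item 6 (k = 5).
sum of item variances = 1.74 + 0.81 + 1.02 + 1.08 + 1.51 = 6.16
σ²_T = 6.16 + 2 × 1.86 = 9.88
α (item deleted) = (5/4)·(1 − 6.16/9.88) = 0.471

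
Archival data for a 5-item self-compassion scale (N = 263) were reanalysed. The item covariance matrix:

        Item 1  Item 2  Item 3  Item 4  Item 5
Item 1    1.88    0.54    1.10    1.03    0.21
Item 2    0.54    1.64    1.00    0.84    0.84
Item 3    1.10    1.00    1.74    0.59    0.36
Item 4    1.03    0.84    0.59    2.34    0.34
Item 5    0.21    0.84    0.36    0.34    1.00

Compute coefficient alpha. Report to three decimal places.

Σσ²ᵢ = 1.88 + 1.64 + 1.74 + 2.34 + 1.00 = 8.60
Σ_{i<j} σ_ij = 6.85
σ²_T = 8.60 + 2 × 6.85 = 22.30
α = (k/(k−1))·(1 − Σσ²ᵢ/σ²_T) = (5/4)·(1 − 8.60/22.30) = 0.768

coefficient alpha = 0.768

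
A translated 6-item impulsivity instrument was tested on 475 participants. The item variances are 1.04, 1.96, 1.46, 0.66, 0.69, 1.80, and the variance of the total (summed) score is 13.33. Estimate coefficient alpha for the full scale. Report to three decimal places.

α = 0.515

sum of item variances = 1.04 + 1.96 + 1.46 + 0.66 + 0.69 + 1.80 = 7.61
α = (k/(k−1))·(1 − sum of item variances/total variance) = (6/5)·(1 − 7.61/13.33) = 0.515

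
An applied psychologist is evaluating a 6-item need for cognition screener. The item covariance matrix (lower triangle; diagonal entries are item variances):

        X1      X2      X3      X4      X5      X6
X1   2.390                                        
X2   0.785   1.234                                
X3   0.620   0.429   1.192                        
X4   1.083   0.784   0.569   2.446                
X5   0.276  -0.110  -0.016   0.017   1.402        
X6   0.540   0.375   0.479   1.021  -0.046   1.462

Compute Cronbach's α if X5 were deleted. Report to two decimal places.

Remaining items: X1, X2, X3, X4, X6 (k = 5).
Σσ²ᵢ = 2.390 + 1.234 + 1.192 + 2.446 + 1.462 = 8.724
Var(T) = 8.724 + 2 × 6.685 = 22.094
α (item deleted) = (5/4)·(1 − 8.724/22.094) = 0.76

Cronbach's α = 0.76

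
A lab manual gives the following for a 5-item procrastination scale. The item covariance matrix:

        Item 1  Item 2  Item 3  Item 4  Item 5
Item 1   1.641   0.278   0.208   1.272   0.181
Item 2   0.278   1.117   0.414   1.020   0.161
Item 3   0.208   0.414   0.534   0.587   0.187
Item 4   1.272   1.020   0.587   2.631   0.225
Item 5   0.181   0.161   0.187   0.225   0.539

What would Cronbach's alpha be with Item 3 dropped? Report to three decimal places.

α = 0.686

Remaining items: Item 1, Item 2, Item 4, Item 5 (k = 4).
ΣVar(i) = 1.641 + 1.117 + 2.631 + 0.539 = 5.928
total variance = 5.928 + 2 × 3.137 = 12.202
α (item deleted) = (4/3)·(1 − 5.928/12.202) = 0.686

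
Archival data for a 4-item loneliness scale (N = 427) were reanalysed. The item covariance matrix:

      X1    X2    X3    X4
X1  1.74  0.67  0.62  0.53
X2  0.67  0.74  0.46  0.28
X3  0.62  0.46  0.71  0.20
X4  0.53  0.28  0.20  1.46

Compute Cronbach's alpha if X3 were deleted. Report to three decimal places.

α = 0.643

Remaining items: X1, X2, X4 (k = 3).
Σσᵢ² = 1.74 + 0.74 + 1.46 = 3.94
total variance = 3.94 + 2 × 1.48 = 6.90
α (item deleted) = (3/2)·(1 − 3.94/6.90) = 0.643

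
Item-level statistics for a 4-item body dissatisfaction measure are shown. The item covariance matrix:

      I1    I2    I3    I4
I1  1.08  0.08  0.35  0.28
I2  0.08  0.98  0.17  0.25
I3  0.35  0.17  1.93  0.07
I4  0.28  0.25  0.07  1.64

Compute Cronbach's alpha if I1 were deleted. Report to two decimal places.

α = 0.27

Remaining items: I2, I3, I4 (k = 3).
Σσᵢ² = 0.98 + 1.93 + 1.64 = 4.55
Var(T) = 4.55 + 2 × 0.49 = 5.53
α (item deleted) = (3/2)·(1 − 4.55/5.53) = 0.27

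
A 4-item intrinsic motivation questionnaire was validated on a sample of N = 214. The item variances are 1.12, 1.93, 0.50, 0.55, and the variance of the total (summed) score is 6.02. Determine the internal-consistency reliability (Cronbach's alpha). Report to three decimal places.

ΣVar(i) = 1.12 + 1.93 + 0.50 + 0.55 = 4.10
α = (k/(k−1))·(1 − ΣVar(i)/σ²_total) = (4/3)·(1 − 4.10/6.02) = 0.425

α = 0.425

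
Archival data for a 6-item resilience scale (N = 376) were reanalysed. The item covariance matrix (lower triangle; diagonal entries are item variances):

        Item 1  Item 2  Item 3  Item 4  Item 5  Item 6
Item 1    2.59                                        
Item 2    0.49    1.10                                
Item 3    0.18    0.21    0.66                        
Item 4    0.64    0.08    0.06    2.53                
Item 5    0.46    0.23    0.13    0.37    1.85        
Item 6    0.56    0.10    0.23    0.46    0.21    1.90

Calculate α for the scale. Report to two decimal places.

Σσᵢ² = 2.59 + 1.10 + 0.66 + 2.53 + 1.85 + 1.90 = 10.63
Sum of the distinct covariances = 4.41
σ²_total = 10.63 + 2 × 4.41 = 19.45
α = (k/(k−1))·(1 − Σσᵢ²/σ²_total) = (6/5)·(1 − 10.63/19.45) = 0.54

α = 0.54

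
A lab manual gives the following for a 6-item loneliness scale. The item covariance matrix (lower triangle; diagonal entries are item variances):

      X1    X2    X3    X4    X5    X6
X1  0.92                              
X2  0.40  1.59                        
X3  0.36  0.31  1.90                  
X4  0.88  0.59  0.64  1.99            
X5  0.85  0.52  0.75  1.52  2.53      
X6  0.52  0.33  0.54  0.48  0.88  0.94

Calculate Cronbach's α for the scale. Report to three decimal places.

α = 0.792

ΣVar(i) = 0.92 + 1.59 + 1.90 + 1.99 + 2.53 + 0.94 = 9.87
Sum of the distinct covariances = 9.57
σ²_T = 9.87 + 2 × 9.57 = 29.01
α = (k/(k−1))·(1 − ΣVar(i)/σ²_T) = (6/5)·(1 − 9.87/29.01) = 0.792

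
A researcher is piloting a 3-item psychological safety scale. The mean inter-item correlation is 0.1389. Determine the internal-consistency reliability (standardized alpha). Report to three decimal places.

standardized alpha = 0.326

Standardized α = k·r̄ / (1 + (k−1)·r̄) = 3 × 0.1389 / (1 + 2 × 0.1389)
  = 0.4167 / 1.2778 = 0.326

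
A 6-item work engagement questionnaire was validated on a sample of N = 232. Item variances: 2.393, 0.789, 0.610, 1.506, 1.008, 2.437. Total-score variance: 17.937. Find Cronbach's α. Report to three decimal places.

α = 0.615

ΣVar(i) = 2.393 + 0.789 + 0.610 + 1.506 + 1.008 + 2.437 = 8.743
α = (k/(k−1))·(1 − ΣVar(i)/σ²_total) = (6/5)·(1 − 8.743/17.937) = 0.615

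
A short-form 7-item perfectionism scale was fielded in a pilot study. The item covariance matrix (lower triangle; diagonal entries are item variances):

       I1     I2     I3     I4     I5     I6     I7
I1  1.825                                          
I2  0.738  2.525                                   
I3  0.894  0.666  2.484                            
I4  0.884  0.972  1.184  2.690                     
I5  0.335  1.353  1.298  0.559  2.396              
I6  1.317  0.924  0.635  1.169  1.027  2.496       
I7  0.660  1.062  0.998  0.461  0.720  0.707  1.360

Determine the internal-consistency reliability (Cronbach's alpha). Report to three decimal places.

ΣVar(i) = 1.825 + 2.525 + 2.484 + 2.690 + 2.396 + 2.496 + 1.360 = 15.776
Sum of off-diagonal covariances = 18.563
σ²_T = 15.776 + 2 × 18.563 = 52.902
α = (k/(k−1))·(1 − ΣVar(i)/σ²_T) = (7/6)·(1 − 15.776/52.902) = 0.819

α = 0.819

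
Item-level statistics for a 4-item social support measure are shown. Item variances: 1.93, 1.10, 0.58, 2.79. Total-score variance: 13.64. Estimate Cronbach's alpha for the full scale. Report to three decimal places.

ΣVar(i) = 1.93 + 1.10 + 0.58 + 2.79 = 6.40
α = (k/(k−1))·(1 − ΣVar(i)/σ²_T) = (4/3)·(1 − 6.40/13.64) = 0.708

α = 0.708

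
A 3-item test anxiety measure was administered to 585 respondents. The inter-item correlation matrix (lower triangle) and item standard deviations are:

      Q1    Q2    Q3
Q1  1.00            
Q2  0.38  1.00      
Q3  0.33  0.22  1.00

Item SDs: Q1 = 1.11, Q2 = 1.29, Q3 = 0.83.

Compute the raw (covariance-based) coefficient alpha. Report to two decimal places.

coefficient alpha = 0.57

Σσ²ᵢ = 1.11² + 1.29² + 0.83² = 3.5851
Covariances σ_ij = r_ij · s_i · s_j:
  σ(Q1,Q2) = 0.38 × 1.11 × 1.29 = 0.5441
  σ(Q1,Q3) = 0.33 × 1.11 × 0.83 = 0.3040
  σ(Q2,Q3) = 0.22 × 1.29 × 0.83 = 0.2356
σ²_T = Σσ²ᵢ + 2·Σσ_ij = 3.5851 + 2 × 1.0837 = 5.7525
α = (3/2)·(1 − 3.5851/5.7525) = 0.57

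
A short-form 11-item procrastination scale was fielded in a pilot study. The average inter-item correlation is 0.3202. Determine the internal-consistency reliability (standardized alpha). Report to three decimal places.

standardized alpha = 0.838

Standardized α = k·r̄ / (1 + (k−1)·r̄) = 11 × 0.3202 / (1 + 10 × 0.3202)
  = 3.5222 / 4.2020 = 0.838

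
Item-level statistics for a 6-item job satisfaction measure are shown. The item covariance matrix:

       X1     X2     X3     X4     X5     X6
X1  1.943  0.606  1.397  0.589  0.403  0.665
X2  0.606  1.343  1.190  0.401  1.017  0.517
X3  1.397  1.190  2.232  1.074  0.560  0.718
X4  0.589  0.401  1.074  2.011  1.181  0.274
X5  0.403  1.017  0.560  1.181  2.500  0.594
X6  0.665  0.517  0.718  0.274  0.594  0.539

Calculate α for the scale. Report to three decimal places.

sum of item variances = 1.943 + 1.343 + 2.232 + 2.011 + 2.500 + 0.539 = 10.568
Sum of the distinct covariances = 11.186
total variance = 10.568 + 2 × 11.186 = 32.940
α = (k/(k−1))·(1 − sum of item variances/total variance) = (6/5)·(1 − 10.568/32.940) = 0.815

α = 0.815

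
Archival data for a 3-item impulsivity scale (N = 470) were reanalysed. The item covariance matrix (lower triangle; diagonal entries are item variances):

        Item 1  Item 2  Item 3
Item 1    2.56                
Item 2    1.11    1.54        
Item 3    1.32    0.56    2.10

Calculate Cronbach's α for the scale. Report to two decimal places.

α = 0.74

Σσ²ᵢ = 2.56 + 1.54 + 2.10 = 6.20
Σ_{i<j} σ_ij = 2.99
total variance = 6.20 + 2 × 2.99 = 12.18
α = (k/(k−1))·(1 − Σσ²ᵢ/total variance) = (3/2)·(1 − 6.20/12.18) = 0.74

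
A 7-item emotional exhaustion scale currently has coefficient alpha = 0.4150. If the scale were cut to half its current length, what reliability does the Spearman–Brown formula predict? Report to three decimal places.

predicted reliability = 0.262

Length factor m = 1/2
α' = m·α / (1 − (1−m)·α)
   = 1/2 × 0.4150 / (1 − (1 − 1/2) × 0.4150)
   = 0.2075 / 0.7925 = 0.262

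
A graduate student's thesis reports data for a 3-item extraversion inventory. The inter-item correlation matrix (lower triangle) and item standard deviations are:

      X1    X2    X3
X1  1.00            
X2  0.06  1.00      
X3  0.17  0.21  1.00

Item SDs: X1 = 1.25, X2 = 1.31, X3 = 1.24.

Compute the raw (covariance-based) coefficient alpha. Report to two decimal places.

Σσ²ᵢ = 1.25² + 1.31² + 1.24² = 4.8162
Covariances σ_ij = r_ij · s_i · s_j:
  σ(X1,X2) = 0.06 × 1.25 × 1.31 = 0.0983
  σ(X1,X3) = 0.17 × 1.25 × 1.24 = 0.2635
  σ(X2,X3) = 0.21 × 1.31 × 1.24 = 0.3411
σ²_T = Σσ²ᵢ + 2·Σσ_ij = 4.8162 + 2 × 0.7029 = 6.2220
α = (3/2)·(1 − 4.8162/6.2220) = 0.34

α = 0.34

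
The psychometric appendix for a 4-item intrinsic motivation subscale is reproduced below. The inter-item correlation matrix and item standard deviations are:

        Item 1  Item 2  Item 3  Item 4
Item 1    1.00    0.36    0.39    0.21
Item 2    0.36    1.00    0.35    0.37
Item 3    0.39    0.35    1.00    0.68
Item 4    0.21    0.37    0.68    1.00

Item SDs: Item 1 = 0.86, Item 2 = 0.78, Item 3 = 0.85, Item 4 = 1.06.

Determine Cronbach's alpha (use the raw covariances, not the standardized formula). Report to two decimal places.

Cronbach's alpha = 0.72

Σσ²ᵢ = 0.86² + 0.78² + 0.85² + 1.06² = 3.1941
Covariances σ_ij = r_ij · s_i · s_j:
  σ(Item 1,Item 2) = 0.36 × 0.86 × 0.78 = 0.2415
  σ(Item 1,Item 3) = 0.39 × 0.86 × 0.85 = 0.2851
  σ(Item 1,Item 4) = 0.21 × 0.86 × 1.06 = 0.1914
  σ(Item 2,Item 3) = 0.35 × 0.78 × 0.85 = 0.2320
  σ(Item 2,Item 4) = 0.37 × 0.78 × 1.06 = 0.3059
  σ(Item 3,Item 4) = 0.68 × 0.85 × 1.06 = 0.6127
σ²_T = Σσ²ᵢ + 2·Σσ_ij = 3.1941 + 2 × 1.8686 = 6.9313
α = (4/3)·(1 − 3.1941/6.9313) = 0.72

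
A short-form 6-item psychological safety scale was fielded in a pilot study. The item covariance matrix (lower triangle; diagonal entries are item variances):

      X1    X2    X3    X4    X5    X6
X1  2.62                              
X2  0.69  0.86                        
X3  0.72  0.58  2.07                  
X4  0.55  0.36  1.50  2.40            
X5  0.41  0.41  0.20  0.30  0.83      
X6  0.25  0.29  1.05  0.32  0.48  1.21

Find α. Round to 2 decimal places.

Σσ²ᵢ = 2.62 + 0.86 + 2.07 + 2.40 + 0.83 + 1.21 = 9.99
Σ_{i<j} σ_ij = 8.11
σ²_T = 9.99 + 2 × 8.11 = 26.21
α = (k/(k−1))·(1 − Σσ²ᵢ/σ²_T) = (6/5)·(1 − 9.99/26.21) = 0.74

α = 0.74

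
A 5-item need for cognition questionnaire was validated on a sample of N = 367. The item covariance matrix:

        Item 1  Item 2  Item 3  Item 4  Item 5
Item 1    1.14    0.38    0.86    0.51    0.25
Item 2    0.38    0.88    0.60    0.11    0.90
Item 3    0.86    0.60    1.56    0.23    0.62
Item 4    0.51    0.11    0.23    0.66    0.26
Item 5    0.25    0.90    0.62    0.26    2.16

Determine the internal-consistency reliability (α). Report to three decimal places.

Σσ²ᵢ = 1.14 + 0.88 + 1.56 + 0.66 + 2.16 = 6.40
Sum of off-diagonal covariances = 4.72
Var(T) = 6.40 + 2 × 4.72 = 15.84
α = (k/(k−1))·(1 − Σσ²ᵢ/Var(T)) = (5/4)·(1 − 6.40/15.84) = 0.745

α = 0.745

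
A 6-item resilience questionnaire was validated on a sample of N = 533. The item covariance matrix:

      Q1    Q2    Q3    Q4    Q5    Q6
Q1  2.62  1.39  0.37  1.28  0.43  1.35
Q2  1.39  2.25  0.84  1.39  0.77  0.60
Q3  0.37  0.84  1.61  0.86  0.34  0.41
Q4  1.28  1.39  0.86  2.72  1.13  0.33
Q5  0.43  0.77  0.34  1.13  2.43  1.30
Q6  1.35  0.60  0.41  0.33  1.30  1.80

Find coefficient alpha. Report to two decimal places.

α = 0.79

sum of item variances = 2.62 + 2.25 + 1.61 + 2.72 + 2.43 + 1.80 = 13.43
Sum of the distinct covariances = 12.79
Var(T) = 13.43 + 2 × 12.79 = 39.01
α = (k/(k−1))·(1 − sum of item variances/Var(T)) = (6/5)·(1 − 13.43/39.01) = 0.79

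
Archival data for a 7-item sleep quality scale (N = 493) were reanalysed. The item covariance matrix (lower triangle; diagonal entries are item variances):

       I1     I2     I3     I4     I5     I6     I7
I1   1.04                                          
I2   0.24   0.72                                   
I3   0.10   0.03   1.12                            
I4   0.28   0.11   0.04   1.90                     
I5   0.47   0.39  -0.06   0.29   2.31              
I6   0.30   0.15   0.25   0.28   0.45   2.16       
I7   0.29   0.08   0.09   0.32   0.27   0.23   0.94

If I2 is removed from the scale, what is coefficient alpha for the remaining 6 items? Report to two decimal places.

Remaining items: I1, I3, I4, I5, I6, I7 (k = 6).
sum of item variances = 1.04 + 1.12 + 1.90 + 2.31 + 2.16 + 0.94 = 9.47
σ²_T = 9.47 + 2 × 3.60 = 16.67
α (item deleted) = (6/5)·(1 − 9.47/16.67) = 0.52

coefficient alpha = 0.52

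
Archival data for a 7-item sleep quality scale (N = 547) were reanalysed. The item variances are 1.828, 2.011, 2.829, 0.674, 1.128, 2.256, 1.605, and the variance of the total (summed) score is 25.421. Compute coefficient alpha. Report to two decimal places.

α = 0.60

Σσ²ᵢ = 1.828 + 2.011 + 2.829 + 0.674 + 1.128 + 2.256 + 1.605 = 12.331
α = (k/(k−1))·(1 − Σσ²ᵢ/σ²_T) = (7/6)·(1 − 12.331/25.421) = 0.60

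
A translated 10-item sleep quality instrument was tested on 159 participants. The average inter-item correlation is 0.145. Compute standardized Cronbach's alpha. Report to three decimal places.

standardized Cronbach's alpha = 0.629

Standardized α = k·r̄ / (1 + (k−1)·r̄) = 10 × 0.145 / (1 + 9 × 0.145)
  = 1.4500 / 2.3050 = 0.629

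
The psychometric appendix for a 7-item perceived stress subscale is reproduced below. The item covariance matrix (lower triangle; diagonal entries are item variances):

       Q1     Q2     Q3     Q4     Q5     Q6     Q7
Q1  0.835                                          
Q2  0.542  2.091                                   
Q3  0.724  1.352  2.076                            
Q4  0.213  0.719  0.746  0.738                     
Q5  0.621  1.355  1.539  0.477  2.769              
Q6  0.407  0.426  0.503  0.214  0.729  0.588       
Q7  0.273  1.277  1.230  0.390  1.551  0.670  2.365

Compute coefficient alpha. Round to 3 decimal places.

Σσᵢ² = 0.835 + 2.091 + 2.076 + 0.738 + 2.769 + 0.588 + 2.365 = 11.462
Sum of off-diagonal covariances = 15.958
Var(T) = 11.462 + 2 × 15.958 = 43.378
α = (k/(k−1))·(1 − Σσᵢ²/Var(T)) = (7/6)·(1 − 11.462/43.378) = 0.858

α = 0.858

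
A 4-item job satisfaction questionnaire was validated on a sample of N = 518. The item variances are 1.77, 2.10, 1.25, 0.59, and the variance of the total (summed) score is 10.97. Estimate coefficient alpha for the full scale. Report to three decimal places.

ΣVar(i) = 1.77 + 2.10 + 1.25 + 0.59 = 5.71
α = (k/(k−1))·(1 − ΣVar(i)/Var(T)) = (4/3)·(1 − 5.71/10.97) = 0.639

coefficient alpha = 0.639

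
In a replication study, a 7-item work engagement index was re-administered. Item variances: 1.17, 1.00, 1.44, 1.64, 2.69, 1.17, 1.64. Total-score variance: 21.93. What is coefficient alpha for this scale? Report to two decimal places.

coefficient alpha = 0.59

Σσᵢ² = 1.17 + 1.00 + 1.44 + 1.64 + 2.69 + 1.17 + 1.64 = 10.75
α = (k/(k−1))·(1 − Σσᵢ²/Var(T)) = (7/6)·(1 − 10.75/21.93) = 0.59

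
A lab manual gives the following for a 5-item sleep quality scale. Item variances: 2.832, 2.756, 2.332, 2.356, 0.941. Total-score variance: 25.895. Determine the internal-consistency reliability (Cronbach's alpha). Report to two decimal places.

α = 0.71

sum of item variances = 2.832 + 2.756 + 2.332 + 2.356 + 0.941 = 11.217
α = (k/(k−1))·(1 − sum of item variances/σ²_total) = (5/4)·(1 − 11.217/25.895) = 0.71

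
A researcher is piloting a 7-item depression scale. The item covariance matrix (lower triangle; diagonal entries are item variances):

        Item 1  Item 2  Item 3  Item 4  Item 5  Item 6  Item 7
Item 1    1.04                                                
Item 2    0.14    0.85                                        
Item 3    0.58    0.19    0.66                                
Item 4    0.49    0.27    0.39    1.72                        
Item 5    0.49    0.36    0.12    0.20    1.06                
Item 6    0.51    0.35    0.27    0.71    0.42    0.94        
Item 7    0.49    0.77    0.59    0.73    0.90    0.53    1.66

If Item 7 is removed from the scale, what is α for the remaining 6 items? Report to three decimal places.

α = 0.764

Remaining items: Item 1, Item 2, Item 3, Item 4, Item 5, Item 6 (k = 6).
Σσ²ᵢ = 1.04 + 0.85 + 0.66 + 1.72 + 1.06 + 0.94 = 6.27
σ²_T = 6.27 + 2 × 5.49 = 17.25
α (item deleted) = (6/5)·(1 − 6.27/17.25) = 0.764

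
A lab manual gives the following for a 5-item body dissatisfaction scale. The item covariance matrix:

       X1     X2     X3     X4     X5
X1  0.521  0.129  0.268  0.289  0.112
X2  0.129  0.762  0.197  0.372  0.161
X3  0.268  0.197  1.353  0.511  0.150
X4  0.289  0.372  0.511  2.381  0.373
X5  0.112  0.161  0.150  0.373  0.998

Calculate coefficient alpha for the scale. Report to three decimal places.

coefficient alpha = 0.575

Σσᵢ² = 0.521 + 0.762 + 1.353 + 2.381 + 0.998 = 6.015
Sum of the distinct covariances = 2.562
Var(T) = 6.015 + 2 × 2.562 = 11.139
α = (k/(k−1))·(1 − Σσᵢ²/Var(T)) = (5/4)·(1 − 6.015/11.139) = 0.575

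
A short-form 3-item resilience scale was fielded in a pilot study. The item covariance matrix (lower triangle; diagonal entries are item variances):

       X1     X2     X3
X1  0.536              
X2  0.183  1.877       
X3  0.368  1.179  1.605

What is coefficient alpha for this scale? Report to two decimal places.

ΣVar(i) = 0.536 + 1.877 + 1.605 = 4.018
Sum of off-diagonal covariances = 1.730
σ²_total = 4.018 + 2 × 1.730 = 7.478
α = (k/(k−1))·(1 − ΣVar(i)/σ²_total) = (3/2)·(1 − 4.018/7.478) = 0.69

coefficient alpha = 0.69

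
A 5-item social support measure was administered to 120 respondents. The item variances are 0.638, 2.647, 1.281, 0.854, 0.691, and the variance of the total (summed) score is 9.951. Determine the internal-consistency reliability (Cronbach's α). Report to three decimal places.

Cronbach's α = 0.482

Σσᵢ² = 0.638 + 2.647 + 1.281 + 0.854 + 0.691 = 6.111
α = (k/(k−1))·(1 − Σσᵢ²/σ²_total) = (5/4)·(1 − 6.111/9.951) = 0.482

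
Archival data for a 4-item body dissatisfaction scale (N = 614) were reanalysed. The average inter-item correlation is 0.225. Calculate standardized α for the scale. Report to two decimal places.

Standardized α = k·r̄ / (1 + (k−1)·r̄) = 4 × 0.225 / (1 + 3 × 0.225)
  = 0.9000 / 1.6750 = 0.54

α = 0.54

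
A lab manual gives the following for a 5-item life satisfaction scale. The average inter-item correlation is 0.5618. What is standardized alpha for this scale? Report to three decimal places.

α = 0.865

Standardized α = k·r̄ / (1 + (k−1)·r̄) = 5 × 0.5618 / (1 + 4 × 0.5618)
  = 2.8090 / 3.2472 = 0.865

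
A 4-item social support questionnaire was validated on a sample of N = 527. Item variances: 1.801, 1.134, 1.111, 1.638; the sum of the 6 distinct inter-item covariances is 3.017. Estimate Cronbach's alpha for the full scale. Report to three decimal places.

Σσᵢ² = 1.801 + 1.134 + 1.111 + 1.638 = 5.684
Sum of distinct covariances = 3.017
σ²_T = Σσᵢ² + 2·Σcov = 5.684 + 2 × 3.017 = 11.718
α = (4/3)·(1 − 5.684/11.718) = 0.687

α = 0.687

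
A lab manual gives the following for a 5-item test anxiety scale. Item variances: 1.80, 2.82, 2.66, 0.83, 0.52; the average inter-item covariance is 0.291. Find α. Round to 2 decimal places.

Σσ²ᵢ = 1.80 + 2.82 + 2.66 + 0.83 + 0.52 = 8.63
Sum of the 10 distinct covariances = 10 × 0.291 = 2.910
σ²_total = Σσ²ᵢ + 2·Σcov = 8.63 + 2 × 2.910 = 14.450
α = (5/4)·(1 − 8.63/14.450) = 0.50

α = 0.50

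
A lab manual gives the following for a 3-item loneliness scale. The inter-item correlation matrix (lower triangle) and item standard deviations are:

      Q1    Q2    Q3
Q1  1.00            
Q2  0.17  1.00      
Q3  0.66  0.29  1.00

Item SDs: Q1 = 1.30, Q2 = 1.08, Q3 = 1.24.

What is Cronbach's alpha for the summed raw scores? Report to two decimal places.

Σσ²ᵢ = 1.30² + 1.08² + 1.24² = 4.3940
Covariances σ_ij = r_ij · s_i · s_j:
  σ(Q1,Q2) = 0.17 × 1.30 × 1.08 = 0.2387
  σ(Q1,Q3) = 0.66 × 1.30 × 1.24 = 1.0639
  σ(Q2,Q3) = 0.29 × 1.08 × 1.24 = 0.3884
σ²_T = Σσ²ᵢ + 2·Σσ_ij = 4.3940 + 2 × 1.6910 = 7.7760
α = (3/2)·(1 − 4.3940/7.7760) = 0.65

α = 0.65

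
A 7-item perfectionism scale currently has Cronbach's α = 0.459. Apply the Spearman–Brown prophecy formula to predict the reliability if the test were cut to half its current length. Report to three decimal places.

Length factor m = 1/2
α' = m·α / (1 − (1−m)·α)
   = 1/2 × 0.459 / (1 − (1 − 1/2) × 0.459)
   = 0.2295 / 0.7705 = 0.298

predicted reliability = 0.298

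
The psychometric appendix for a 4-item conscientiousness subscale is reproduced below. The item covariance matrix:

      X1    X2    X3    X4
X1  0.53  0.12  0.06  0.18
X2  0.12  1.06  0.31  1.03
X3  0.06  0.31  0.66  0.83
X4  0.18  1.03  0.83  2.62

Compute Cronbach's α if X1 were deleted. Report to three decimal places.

α = 0.750

Remaining items: X2, X3, X4 (k = 3).
sum of item variances = 1.06 + 0.66 + 2.62 = 4.34
total variance = 4.34 + 2 × 2.17 = 8.68
α (item deleted) = (3/2)·(1 − 4.34/8.68) = 0.750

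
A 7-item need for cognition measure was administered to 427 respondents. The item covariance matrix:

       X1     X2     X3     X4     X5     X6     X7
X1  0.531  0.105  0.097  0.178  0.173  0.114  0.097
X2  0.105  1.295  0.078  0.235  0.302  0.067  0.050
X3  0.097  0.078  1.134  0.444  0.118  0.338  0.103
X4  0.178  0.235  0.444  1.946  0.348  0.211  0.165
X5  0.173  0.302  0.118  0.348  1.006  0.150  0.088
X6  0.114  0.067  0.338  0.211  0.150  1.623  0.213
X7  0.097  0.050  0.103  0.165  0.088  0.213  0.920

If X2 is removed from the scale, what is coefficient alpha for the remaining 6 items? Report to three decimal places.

coefficient alpha = 0.531

Remaining items: X1, X3, X4, X5, X6, X7 (k = 6).
ΣVar(i) = 0.531 + 1.134 + 1.946 + 1.006 + 1.623 + 0.920 = 7.160
σ²_total = 7.160 + 2 × 2.837 = 12.834
α (item deleted) = (6/5)·(1 − 7.160/12.834) = 0.531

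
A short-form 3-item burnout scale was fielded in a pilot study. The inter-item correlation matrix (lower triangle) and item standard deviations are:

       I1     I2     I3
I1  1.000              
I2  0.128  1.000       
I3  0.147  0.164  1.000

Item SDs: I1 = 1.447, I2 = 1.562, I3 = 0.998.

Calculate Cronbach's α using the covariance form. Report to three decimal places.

Cronbach's α = 0.323

Σσ²ᵢ = 1.447² + 1.562² + 0.998² = 5.5297
Covariances σ_ij = r_ij · s_i · s_j:
  σ(I1,I2) = 0.128 × 1.447 × 1.562 = 0.2893
  σ(I1,I3) = 0.147 × 1.447 × 0.998 = 0.2123
  σ(I2,I3) = 0.164 × 1.562 × 0.998 = 0.2557
σ²_T = Σσ²ᵢ + 2·Σσ_ij = 5.5297 + 2 × 0.7573 = 7.0443
α = (3/2)·(1 − 5.5297/7.0443) = 0.323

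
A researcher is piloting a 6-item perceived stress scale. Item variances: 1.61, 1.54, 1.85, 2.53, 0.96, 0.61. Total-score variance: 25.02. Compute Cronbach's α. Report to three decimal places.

α = 0.764

ΣVar(i) = 1.61 + 1.54 + 1.85 + 2.53 + 0.96 + 0.61 = 9.10
α = (k/(k−1))·(1 − ΣVar(i)/total variance) = (6/5)·(1 − 9.10/25.02) = 0.764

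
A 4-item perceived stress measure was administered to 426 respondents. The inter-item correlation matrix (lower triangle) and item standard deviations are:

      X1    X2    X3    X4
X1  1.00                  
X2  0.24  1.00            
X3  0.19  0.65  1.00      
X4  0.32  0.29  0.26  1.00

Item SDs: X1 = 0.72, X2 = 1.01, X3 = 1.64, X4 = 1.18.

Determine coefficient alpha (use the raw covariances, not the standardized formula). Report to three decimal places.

Σσ²ᵢ = 0.72² + 1.01² + 1.64² + 1.18² = 5.6205
Covariances σ_ij = r_ij · s_i · s_j:
  σ(X1,X2) = 0.24 × 0.72 × 1.01 = 0.1745
  σ(X1,X3) = 0.19 × 0.72 × 1.64 = 0.2244
  σ(X1,X4) = 0.32 × 0.72 × 1.18 = 0.2719
  σ(X2,X3) = 0.65 × 1.01 × 1.64 = 1.0767
  σ(X2,X4) = 0.29 × 1.01 × 1.18 = 0.3456
  σ(X3,X4) = 0.26 × 1.64 × 1.18 = 0.5032
σ²_T = Σσ²ᵢ + 2·Σσ_ij = 5.6205 + 2 × 2.5963 = 10.8131
α = (4/3)·(1 − 5.6205/10.8131) = 0.640

α = 0.640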